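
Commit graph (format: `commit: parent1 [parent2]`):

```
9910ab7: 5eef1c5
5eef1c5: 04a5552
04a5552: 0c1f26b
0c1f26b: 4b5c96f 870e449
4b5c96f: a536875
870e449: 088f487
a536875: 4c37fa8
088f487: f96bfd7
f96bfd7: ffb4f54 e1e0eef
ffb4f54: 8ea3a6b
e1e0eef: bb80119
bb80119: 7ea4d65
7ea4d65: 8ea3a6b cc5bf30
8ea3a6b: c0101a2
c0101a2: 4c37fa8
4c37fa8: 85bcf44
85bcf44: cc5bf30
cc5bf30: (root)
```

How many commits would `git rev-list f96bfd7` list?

10

Walking parent pointers from f96bfd7: reachable set = {4c37fa8, 7ea4d65, 85bcf44, 8ea3a6b, bb80119, c0101a2, cc5bf30, e1e0eef, f96bfd7, ffb4f54}.
That is 10 commits.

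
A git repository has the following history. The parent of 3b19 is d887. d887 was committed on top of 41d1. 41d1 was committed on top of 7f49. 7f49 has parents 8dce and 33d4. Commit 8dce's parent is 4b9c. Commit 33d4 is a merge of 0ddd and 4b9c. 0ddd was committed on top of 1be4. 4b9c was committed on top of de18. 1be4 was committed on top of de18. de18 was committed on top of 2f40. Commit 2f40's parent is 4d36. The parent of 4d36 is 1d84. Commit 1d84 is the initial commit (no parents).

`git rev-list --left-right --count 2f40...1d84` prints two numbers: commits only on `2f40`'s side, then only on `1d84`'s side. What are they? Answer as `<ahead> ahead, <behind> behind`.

Reachable from 2f40: {1d84, 2f40, 4d36}.
Reachable from 1d84: {1d84}.
Only in 2f40's history (ahead): {2f40, 4d36} — 2.
Only in 1d84's history (behind): {} — 0.

2 ahead, 0 behind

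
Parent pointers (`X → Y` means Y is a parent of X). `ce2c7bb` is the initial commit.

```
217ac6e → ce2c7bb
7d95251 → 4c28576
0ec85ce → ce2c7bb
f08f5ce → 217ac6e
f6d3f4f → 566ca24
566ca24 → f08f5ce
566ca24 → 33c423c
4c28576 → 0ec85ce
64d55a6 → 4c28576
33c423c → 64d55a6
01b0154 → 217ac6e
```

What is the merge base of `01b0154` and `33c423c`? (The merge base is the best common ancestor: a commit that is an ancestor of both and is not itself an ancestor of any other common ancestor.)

ce2c7bb

Ancestors of 01b0154: {01b0154, 217ac6e, ce2c7bb}.
Ancestors of 33c423c: {0ec85ce, 33c423c, 4c28576, 64d55a6, ce2c7bb}.
Common ancestors: {ce2c7bb}.
The only common ancestor is ce2c7bb, so it is the merge base.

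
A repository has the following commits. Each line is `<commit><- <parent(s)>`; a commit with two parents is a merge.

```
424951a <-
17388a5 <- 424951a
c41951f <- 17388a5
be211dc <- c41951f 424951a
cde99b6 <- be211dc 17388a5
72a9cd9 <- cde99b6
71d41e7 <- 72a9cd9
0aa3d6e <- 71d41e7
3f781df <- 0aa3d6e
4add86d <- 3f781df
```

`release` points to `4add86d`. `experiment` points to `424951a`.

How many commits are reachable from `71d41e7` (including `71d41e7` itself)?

Walking parent pointers from 71d41e7: reachable set = {17388a5, 424951a, 71d41e7, 72a9cd9, be211dc, c41951f, cde99b6}.
That is 7 commits.

7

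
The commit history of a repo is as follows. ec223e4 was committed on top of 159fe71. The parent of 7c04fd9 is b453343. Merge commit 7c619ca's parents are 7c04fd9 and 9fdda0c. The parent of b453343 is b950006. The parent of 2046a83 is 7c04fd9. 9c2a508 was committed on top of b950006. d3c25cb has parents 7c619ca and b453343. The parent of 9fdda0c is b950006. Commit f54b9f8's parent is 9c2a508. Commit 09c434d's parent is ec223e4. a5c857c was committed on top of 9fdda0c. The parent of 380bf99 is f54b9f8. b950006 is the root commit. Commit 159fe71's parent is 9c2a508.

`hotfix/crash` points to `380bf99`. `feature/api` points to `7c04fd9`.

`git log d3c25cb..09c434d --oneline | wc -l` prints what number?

Reachable from 09c434d: {09c434d, 159fe71, 9c2a508, b950006, ec223e4}.
Reachable from d3c25cb: {7c04fd9, 7c619ca, 9fdda0c, b453343, b950006, d3c25cb}.
In 09c434d's history but not d3c25cb's: {09c434d, 159fe71, 9c2a508, ec223e4} — 4 commits.

4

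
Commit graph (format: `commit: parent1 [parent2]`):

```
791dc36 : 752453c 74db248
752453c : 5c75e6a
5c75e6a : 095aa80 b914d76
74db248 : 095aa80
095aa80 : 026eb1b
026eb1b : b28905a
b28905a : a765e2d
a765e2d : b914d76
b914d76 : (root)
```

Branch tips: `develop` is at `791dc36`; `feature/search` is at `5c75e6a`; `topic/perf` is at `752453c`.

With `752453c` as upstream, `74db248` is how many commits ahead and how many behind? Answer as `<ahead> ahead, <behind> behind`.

Reachable from 74db248: {026eb1b, 095aa80, 74db248, a765e2d, b28905a, b914d76}.
Reachable from 752453c: {026eb1b, 095aa80, 5c75e6a, 752453c, a765e2d, b28905a, b914d76}.
Only in 74db248's history (ahead): {74db248} — 1.
Only in 752453c's history (behind): {5c75e6a, 752453c} — 2.

1 ahead, 2 behind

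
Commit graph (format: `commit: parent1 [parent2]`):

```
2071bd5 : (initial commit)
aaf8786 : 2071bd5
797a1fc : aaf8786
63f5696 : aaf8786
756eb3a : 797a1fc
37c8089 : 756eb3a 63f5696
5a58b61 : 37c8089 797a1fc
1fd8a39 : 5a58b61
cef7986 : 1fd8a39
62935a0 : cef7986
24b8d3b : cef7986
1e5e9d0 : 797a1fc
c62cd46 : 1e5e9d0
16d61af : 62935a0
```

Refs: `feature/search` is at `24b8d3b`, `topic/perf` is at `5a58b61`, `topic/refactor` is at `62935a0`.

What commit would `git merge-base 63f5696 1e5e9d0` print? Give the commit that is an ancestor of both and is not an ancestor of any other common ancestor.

aaf8786

Ancestors of 63f5696: {2071bd5, 63f5696, aaf8786}.
Ancestors of 1e5e9d0: {1e5e9d0, 2071bd5, 797a1fc, aaf8786}.
Common ancestors: {2071bd5, aaf8786}.
Among these, aaf8786 is not an ancestor of any other common ancestor — it is the merge base.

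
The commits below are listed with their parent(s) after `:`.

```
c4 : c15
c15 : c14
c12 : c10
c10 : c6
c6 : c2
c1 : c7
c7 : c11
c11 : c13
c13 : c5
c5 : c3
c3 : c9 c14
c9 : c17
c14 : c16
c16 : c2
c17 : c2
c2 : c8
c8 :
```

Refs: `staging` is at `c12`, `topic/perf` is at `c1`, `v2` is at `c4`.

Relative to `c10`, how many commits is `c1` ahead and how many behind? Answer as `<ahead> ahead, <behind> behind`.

10 ahead, 2 behind

Reachable from c1: {c1, c11, c13, c14, c16, c17, c2, c3, c5, c7, c8, c9}.
Reachable from c10: {c10, c2, c6, c8}.
Only in c1's history (ahead): {c1, c11, c13, c14, c16, c17, c3, c5, c7, c9} — 10.
Only in c10's history (behind): {c10, c6} — 2.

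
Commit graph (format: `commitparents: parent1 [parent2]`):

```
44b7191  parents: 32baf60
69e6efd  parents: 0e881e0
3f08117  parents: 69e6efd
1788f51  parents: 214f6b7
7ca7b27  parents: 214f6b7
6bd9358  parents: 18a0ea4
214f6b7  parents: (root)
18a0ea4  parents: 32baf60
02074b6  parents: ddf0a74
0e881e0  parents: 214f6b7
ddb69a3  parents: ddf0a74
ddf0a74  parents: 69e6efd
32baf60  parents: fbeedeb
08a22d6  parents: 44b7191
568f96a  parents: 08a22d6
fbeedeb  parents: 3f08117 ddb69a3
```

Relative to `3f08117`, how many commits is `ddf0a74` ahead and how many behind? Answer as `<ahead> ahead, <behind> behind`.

Reachable from ddf0a74: {0e881e0, 214f6b7, 69e6efd, ddf0a74}.
Reachable from 3f08117: {0e881e0, 214f6b7, 3f08117, 69e6efd}.
Only in ddf0a74's history (ahead): {ddf0a74} — 1.
Only in 3f08117's history (behind): {3f08117} — 1.

1 ahead, 1 behind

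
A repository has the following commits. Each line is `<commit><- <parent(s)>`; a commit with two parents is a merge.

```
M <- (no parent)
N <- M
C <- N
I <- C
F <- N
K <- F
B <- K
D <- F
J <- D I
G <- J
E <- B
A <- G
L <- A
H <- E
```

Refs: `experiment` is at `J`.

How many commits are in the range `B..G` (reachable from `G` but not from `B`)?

5

Reachable from G: {C, D, F, G, I, J, M, N}.
Reachable from B: {B, F, K, M, N}.
In G's history but not B's: {C, D, G, I, J} — 5 commits.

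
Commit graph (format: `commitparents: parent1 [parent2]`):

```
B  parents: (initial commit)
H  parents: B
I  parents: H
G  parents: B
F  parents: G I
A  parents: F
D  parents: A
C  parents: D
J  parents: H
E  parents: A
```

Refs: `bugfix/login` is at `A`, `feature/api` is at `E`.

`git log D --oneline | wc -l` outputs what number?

7

Walking parent pointers from D: reachable set = {A, B, D, F, G, H, I}.
That is 7 commits.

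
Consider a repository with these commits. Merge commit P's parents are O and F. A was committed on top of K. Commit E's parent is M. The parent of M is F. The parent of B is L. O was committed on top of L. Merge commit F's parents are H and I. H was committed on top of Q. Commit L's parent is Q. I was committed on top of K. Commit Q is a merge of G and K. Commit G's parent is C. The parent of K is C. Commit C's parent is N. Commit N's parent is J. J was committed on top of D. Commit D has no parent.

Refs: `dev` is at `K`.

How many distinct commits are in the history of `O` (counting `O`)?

9

Walking parent pointers from O: reachable set = {C, D, G, J, K, L, N, O, Q}.
That is 9 commits.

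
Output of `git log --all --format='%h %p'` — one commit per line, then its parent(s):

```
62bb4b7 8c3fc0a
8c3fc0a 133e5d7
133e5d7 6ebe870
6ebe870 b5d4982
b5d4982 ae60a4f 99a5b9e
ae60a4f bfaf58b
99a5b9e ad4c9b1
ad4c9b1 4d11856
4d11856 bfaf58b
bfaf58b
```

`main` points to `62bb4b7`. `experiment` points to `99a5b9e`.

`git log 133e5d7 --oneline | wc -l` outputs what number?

Walking parent pointers from 133e5d7: reachable set = {133e5d7, 4d11856, 6ebe870, 99a5b9e, ad4c9b1, ae60a4f, b5d4982, bfaf58b}.
That is 8 commits.

8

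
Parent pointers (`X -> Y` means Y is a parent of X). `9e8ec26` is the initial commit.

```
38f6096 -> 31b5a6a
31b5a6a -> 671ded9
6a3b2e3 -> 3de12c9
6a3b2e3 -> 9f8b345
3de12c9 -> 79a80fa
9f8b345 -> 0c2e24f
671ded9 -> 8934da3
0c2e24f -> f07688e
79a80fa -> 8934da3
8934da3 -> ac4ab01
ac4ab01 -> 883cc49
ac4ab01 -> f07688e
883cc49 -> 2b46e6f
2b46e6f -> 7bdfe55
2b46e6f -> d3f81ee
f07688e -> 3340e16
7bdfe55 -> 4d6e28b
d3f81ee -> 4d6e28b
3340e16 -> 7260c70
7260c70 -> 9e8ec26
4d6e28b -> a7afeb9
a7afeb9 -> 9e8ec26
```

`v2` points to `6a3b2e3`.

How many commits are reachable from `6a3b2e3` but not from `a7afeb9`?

Reachable from 6a3b2e3: {0c2e24f, 2b46e6f, 3340e16, 3de12c9, 4d6e28b, 6a3b2e3, 7260c70, 79a80fa, 7bdfe55, 883cc49, 8934da3, 9e8ec26, 9f8b345, a7afeb9, ac4ab01, d3f81ee, f07688e}.
Reachable from a7afeb9: {9e8ec26, a7afeb9}.
In 6a3b2e3's history but not a7afeb9's: {0c2e24f, 2b46e6f, 3340e16, 3de12c9, 4d6e28b, 6a3b2e3, 7260c70, 79a80fa, 7bdfe55, 883cc49, 8934da3, 9f8b345, ac4ab01, d3f81ee, f07688e} — 15 commits.

15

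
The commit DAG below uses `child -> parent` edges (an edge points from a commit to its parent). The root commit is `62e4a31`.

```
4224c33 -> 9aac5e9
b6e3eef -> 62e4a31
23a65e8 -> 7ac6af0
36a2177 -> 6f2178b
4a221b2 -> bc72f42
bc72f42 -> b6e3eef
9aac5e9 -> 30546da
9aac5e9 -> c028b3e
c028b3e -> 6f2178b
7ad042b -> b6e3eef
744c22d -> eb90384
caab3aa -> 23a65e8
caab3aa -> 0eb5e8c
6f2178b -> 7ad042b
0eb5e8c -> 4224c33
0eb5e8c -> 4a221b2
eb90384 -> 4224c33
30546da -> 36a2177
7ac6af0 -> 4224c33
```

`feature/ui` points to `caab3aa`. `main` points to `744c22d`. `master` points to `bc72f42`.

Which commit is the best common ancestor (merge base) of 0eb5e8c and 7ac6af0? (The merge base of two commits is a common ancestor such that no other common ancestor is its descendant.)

Ancestors of 0eb5e8c: {0eb5e8c, 30546da, 36a2177, 4224c33, 4a221b2, 62e4a31, 6f2178b, 7ad042b, 9aac5e9, b6e3eef, bc72f42, c028b3e}.
Ancestors of 7ac6af0: {30546da, 36a2177, 4224c33, 62e4a31, 6f2178b, 7ac6af0, 7ad042b, 9aac5e9, b6e3eef, c028b3e}.
Common ancestors: {30546da, 36a2177, 4224c33, 62e4a31, 6f2178b, 7ad042b, 9aac5e9, b6e3eef, c028b3e}.
Among these, 4224c33 is not an ancestor of any other common ancestor — it is the merge base.

4224c33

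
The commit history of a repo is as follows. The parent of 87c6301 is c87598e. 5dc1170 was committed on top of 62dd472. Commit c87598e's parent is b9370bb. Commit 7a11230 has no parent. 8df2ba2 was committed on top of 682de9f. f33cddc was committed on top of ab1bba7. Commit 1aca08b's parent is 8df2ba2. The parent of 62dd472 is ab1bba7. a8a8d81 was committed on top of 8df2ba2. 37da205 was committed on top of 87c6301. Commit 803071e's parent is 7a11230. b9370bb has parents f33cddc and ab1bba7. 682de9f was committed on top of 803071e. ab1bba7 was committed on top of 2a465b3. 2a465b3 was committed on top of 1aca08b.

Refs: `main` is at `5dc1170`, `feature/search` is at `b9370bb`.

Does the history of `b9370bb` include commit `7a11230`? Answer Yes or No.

Ancestors of b9370bb (commits reachable by following parents): {1aca08b, 2a465b3, 682de9f, 7a11230, 803071e, 8df2ba2, ab1bba7, b9370bb, f33cddc}.
7a11230 is in that set, so it is an ancestor of b9370bb.

Yes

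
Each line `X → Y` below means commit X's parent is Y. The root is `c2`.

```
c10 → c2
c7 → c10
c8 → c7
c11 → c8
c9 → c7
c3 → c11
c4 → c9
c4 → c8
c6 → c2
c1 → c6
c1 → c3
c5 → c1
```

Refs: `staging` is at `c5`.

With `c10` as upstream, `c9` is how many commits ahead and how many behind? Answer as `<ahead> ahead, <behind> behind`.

Reachable from c9: {c10, c2, c7, c9}.
Reachable from c10: {c10, c2}.
Only in c9's history (ahead): {c7, c9} — 2.
Only in c10's history (behind): {} — 0.

2 ahead, 0 behind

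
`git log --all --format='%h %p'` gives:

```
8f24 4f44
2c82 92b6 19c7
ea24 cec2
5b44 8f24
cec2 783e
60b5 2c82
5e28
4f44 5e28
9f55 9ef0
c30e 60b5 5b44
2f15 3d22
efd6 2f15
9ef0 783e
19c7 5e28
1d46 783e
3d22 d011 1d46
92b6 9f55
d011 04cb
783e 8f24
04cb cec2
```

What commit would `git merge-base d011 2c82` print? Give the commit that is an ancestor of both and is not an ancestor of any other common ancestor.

783e

Ancestors of d011: {04cb, 4f44, 5e28, 783e, 8f24, cec2, d011}.
Ancestors of 2c82: {19c7, 2c82, 4f44, 5e28, 783e, 8f24, 92b6, 9ef0, 9f55}.
Common ancestors: {4f44, 5e28, 783e, 8f24}.
Among these, 783e is not an ancestor of any other common ancestor — it is the merge base.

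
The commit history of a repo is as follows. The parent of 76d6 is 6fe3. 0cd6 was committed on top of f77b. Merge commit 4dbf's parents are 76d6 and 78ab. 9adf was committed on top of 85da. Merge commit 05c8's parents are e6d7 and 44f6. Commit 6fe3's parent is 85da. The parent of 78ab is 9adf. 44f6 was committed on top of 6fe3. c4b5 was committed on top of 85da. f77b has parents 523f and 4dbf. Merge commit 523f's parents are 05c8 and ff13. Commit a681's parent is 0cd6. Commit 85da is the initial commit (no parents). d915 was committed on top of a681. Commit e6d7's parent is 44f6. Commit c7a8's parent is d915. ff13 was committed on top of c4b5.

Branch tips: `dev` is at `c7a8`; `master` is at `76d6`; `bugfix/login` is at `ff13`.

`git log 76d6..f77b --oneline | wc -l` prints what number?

Reachable from f77b: {05c8, 44f6, 4dbf, 523f, 6fe3, 76d6, 78ab, 85da, 9adf, c4b5, e6d7, f77b, ff13}.
Reachable from 76d6: {6fe3, 76d6, 85da}.
In f77b's history but not 76d6's: {05c8, 44f6, 4dbf, 523f, 78ab, 9adf, c4b5, e6d7, f77b, ff13} — 10 commits.

10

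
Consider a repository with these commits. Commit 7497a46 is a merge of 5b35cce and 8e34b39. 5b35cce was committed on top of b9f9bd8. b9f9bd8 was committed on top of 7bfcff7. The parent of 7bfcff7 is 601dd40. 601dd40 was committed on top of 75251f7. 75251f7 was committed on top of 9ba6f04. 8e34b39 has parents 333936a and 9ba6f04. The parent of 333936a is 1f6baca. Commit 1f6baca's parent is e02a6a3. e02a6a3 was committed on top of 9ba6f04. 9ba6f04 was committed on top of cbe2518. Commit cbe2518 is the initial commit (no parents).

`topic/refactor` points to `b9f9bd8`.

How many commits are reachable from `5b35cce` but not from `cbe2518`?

6

Reachable from 5b35cce: {5b35cce, 601dd40, 75251f7, 7bfcff7, 9ba6f04, b9f9bd8, cbe2518}.
Reachable from cbe2518: {cbe2518}.
In 5b35cce's history but not cbe2518's: {5b35cce, 601dd40, 75251f7, 7bfcff7, 9ba6f04, b9f9bd8} — 6 commits.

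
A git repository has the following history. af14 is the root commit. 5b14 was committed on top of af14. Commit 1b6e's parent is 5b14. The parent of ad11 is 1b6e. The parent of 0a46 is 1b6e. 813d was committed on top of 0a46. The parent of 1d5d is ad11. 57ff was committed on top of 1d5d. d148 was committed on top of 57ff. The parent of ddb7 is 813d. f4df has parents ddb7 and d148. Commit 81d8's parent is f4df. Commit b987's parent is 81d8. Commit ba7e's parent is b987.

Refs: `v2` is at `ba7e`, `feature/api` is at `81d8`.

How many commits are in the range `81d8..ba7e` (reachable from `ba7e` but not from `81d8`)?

2

Reachable from ba7e: {0a46, 1b6e, 1d5d, 57ff, 5b14, 813d, 81d8, ad11, af14, b987, ba7e, d148, ddb7, f4df}.
Reachable from 81d8: {0a46, 1b6e, 1d5d, 57ff, 5b14, 813d, 81d8, ad11, af14, d148, ddb7, f4df}.
In ba7e's history but not 81d8's: {b987, ba7e} — 2 commits.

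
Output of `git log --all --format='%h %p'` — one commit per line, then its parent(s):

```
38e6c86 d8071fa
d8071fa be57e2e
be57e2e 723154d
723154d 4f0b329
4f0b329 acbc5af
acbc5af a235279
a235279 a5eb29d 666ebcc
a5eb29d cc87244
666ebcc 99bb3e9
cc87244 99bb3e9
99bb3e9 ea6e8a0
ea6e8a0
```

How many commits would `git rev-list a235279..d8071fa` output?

5

Reachable from d8071fa: {4f0b329, 666ebcc, 723154d, 99bb3e9, a235279, a5eb29d, acbc5af, be57e2e, cc87244, d8071fa, ea6e8a0}.
Reachable from a235279: {666ebcc, 99bb3e9, a235279, a5eb29d, cc87244, ea6e8a0}.
In d8071fa's history but not a235279's: {4f0b329, 723154d, acbc5af, be57e2e, d8071fa} — 5 commits.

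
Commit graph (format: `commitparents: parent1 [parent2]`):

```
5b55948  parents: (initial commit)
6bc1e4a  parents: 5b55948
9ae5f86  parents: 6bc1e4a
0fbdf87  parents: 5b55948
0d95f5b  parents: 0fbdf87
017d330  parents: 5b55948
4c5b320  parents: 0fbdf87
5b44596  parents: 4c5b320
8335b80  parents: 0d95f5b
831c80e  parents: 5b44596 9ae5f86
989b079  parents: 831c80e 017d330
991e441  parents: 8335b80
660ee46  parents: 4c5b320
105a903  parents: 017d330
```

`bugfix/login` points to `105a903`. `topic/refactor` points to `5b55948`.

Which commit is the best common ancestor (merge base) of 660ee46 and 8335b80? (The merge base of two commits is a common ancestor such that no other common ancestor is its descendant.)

0fbdf87

Ancestors of 660ee46: {0fbdf87, 4c5b320, 5b55948, 660ee46}.
Ancestors of 8335b80: {0d95f5b, 0fbdf87, 5b55948, 8335b80}.
Common ancestors: {0fbdf87, 5b55948}.
Among these, 0fbdf87 is not an ancestor of any other common ancestor — it is the merge base.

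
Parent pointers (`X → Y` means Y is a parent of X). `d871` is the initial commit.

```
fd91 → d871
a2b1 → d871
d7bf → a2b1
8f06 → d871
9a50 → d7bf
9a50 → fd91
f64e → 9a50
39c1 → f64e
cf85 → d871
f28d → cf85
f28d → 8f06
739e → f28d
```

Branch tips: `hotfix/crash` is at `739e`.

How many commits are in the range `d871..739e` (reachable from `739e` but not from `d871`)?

4

Reachable from 739e: {739e, 8f06, cf85, d871, f28d}.
Reachable from d871: {d871}.
In 739e's history but not d871's: {739e, 8f06, cf85, f28d} — 4 commits.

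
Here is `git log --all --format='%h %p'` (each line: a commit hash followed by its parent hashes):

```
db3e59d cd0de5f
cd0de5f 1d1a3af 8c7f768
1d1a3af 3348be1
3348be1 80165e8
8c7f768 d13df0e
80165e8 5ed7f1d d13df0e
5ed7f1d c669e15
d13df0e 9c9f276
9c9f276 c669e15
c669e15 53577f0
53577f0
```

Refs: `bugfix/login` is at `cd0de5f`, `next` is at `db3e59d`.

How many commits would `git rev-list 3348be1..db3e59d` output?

4

Reachable from db3e59d: {1d1a3af, 3348be1, 53577f0, 5ed7f1d, 80165e8, 8c7f768, 9c9f276, c669e15, cd0de5f, d13df0e, db3e59d}.
Reachable from 3348be1: {3348be1, 53577f0, 5ed7f1d, 80165e8, 9c9f276, c669e15, d13df0e}.
In db3e59d's history but not 3348be1's: {1d1a3af, 8c7f768, cd0de5f, db3e59d} — 4 commits.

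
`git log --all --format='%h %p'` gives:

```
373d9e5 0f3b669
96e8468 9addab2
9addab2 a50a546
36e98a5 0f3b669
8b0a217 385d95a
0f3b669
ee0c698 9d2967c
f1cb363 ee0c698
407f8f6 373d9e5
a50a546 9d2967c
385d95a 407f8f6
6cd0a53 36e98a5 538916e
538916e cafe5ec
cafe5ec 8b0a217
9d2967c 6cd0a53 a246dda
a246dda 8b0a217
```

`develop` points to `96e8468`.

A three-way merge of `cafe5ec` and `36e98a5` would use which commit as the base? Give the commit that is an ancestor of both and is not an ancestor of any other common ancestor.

Ancestors of cafe5ec: {0f3b669, 373d9e5, 385d95a, 407f8f6, 8b0a217, cafe5ec}.
Ancestors of 36e98a5: {0f3b669, 36e98a5}.
Common ancestors: {0f3b669}.
The only common ancestor is 0f3b669, so it is the merge base.

0f3b669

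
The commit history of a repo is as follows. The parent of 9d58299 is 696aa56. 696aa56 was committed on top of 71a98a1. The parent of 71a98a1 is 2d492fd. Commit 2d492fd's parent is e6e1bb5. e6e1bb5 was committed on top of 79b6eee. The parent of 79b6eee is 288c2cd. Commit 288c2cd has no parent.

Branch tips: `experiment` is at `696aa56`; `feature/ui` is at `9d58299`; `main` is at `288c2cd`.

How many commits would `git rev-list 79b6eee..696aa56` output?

4

Reachable from 696aa56: {288c2cd, 2d492fd, 696aa56, 71a98a1, 79b6eee, e6e1bb5}.
Reachable from 79b6eee: {288c2cd, 79b6eee}.
In 696aa56's history but not 79b6eee's: {2d492fd, 696aa56, 71a98a1, e6e1bb5} — 4 commits.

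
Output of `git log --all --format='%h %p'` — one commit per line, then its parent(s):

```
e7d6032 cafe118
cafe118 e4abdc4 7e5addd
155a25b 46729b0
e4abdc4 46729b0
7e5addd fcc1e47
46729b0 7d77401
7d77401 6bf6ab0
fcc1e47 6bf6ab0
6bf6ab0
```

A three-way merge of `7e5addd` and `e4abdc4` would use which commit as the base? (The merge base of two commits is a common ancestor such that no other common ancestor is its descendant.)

6bf6ab0

Ancestors of 7e5addd: {6bf6ab0, 7e5addd, fcc1e47}.
Ancestors of e4abdc4: {46729b0, 6bf6ab0, 7d77401, e4abdc4}.
Common ancestors: {6bf6ab0}.
The only common ancestor is 6bf6ab0, so it is the merge base.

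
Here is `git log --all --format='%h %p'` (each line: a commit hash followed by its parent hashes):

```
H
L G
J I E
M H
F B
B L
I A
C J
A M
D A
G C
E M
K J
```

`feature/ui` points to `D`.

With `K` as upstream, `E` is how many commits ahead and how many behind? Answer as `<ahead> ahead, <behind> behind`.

0 ahead, 4 behind

Reachable from E: {E, H, M}.
Reachable from K: {A, E, H, I, J, K, M}.
Only in E's history (ahead): {} — 0.
Only in K's history (behind): {A, I, J, K} — 4.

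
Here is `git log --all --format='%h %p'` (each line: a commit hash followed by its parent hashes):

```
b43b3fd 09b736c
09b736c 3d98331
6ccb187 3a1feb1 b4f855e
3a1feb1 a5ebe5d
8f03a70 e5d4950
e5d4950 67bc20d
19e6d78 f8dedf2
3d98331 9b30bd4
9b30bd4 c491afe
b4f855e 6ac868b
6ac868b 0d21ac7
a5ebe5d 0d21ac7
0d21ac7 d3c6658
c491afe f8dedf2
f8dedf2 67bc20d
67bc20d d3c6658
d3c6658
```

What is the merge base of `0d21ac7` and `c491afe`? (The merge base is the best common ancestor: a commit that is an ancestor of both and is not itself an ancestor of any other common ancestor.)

d3c6658

Ancestors of 0d21ac7: {0d21ac7, d3c6658}.
Ancestors of c491afe: {67bc20d, c491afe, d3c6658, f8dedf2}.
Common ancestors: {d3c6658}.
The only common ancestor is d3c6658, so it is the merge base.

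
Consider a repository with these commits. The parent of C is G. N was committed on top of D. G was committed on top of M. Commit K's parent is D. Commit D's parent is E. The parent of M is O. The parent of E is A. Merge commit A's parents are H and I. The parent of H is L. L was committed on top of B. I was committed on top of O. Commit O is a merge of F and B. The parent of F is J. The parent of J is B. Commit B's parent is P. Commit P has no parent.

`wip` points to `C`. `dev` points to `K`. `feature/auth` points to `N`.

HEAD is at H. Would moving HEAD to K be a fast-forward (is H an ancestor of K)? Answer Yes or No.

A fast-forward from H to K is possible iff H is an ancestor of K.
Ancestors of K: {A, B, D, E, F, H, I, J, K, L, O, P}.
H is among them, so fast-forward is possible.

Yes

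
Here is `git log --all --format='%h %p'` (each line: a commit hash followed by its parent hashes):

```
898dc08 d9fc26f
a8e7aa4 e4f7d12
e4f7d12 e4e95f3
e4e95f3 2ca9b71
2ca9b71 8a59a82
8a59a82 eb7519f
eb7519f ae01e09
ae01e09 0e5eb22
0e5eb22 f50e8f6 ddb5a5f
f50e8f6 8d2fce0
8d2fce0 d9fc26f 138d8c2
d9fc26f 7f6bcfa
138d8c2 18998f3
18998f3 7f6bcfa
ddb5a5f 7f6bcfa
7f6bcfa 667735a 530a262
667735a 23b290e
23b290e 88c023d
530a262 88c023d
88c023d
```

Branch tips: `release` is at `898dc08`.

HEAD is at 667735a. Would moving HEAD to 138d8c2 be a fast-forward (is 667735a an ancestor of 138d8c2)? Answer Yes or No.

A fast-forward from 667735a to 138d8c2 is possible iff 667735a is an ancestor of 138d8c2.
Ancestors of 138d8c2: {138d8c2, 18998f3, 23b290e, 530a262, 667735a, 7f6bcfa, 88c023d}.
667735a is among them, so fast-forward is possible.

Yes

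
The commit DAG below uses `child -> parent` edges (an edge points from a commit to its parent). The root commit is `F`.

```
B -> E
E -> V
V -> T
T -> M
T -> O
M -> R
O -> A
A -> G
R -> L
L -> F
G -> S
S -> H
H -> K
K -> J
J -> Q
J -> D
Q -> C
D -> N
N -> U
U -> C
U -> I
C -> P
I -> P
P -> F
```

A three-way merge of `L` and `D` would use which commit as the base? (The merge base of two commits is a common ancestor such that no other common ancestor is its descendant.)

Ancestors of L: {F, L}.
Ancestors of D: {C, D, F, I, N, P, U}.
Common ancestors: {F}.
The only common ancestor is F, so it is the merge base.

F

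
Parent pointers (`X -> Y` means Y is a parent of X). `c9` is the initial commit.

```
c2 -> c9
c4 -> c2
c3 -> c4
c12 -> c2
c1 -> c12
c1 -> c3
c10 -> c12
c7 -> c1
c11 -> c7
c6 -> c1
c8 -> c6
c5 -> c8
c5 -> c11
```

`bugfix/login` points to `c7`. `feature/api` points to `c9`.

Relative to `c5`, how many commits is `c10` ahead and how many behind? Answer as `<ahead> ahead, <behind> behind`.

Reachable from c10: {c10, c12, c2, c9}.
Reachable from c5: {c1, c11, c12, c2, c3, c4, c5, c6, c7, c8, c9}.
Only in c10's history (ahead): {c10} — 1.
Only in c5's history (behind): {c1, c11, c3, c4, c5, c6, c7, c8} — 8.

1 ahead, 8 behind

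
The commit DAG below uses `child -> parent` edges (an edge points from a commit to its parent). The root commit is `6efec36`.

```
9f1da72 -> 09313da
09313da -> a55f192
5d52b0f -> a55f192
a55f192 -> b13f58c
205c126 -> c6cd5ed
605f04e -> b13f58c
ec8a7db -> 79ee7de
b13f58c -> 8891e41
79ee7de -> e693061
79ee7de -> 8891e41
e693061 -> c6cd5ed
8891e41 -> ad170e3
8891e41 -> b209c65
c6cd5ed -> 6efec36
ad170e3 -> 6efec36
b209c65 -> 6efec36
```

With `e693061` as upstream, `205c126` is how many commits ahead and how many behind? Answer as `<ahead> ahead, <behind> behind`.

1 ahead, 1 behind

Reachable from 205c126: {205c126, 6efec36, c6cd5ed}.
Reachable from e693061: {6efec36, c6cd5ed, e693061}.
Only in 205c126's history (ahead): {205c126} — 1.
Only in e693061's history (behind): {e693061} — 1.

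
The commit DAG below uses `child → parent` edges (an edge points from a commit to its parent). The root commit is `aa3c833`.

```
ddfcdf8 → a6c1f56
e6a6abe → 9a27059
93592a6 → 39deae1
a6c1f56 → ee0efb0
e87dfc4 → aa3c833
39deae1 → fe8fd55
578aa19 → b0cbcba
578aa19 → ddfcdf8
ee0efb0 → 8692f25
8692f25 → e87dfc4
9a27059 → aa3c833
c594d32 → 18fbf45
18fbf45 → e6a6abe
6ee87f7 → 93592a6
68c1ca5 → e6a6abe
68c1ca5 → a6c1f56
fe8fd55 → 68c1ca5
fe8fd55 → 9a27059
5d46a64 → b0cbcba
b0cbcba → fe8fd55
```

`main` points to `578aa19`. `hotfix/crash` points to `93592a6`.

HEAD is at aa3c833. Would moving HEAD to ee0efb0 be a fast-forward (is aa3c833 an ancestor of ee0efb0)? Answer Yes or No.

A fast-forward from aa3c833 to ee0efb0 is possible iff aa3c833 is an ancestor of ee0efb0.
Ancestors of ee0efb0: {8692f25, aa3c833, e87dfc4, ee0efb0}.
aa3c833 is among them, so fast-forward is possible.

Yes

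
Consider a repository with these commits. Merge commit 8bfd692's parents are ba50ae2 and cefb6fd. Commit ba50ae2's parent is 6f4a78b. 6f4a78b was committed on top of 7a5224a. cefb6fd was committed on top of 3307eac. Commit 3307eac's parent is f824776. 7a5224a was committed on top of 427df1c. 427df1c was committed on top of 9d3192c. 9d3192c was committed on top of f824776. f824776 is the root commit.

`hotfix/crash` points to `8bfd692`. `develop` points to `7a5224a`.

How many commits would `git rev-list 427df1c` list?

Walking parent pointers from 427df1c: reachable set = {427df1c, 9d3192c, f824776}.
That is 3 commits.

3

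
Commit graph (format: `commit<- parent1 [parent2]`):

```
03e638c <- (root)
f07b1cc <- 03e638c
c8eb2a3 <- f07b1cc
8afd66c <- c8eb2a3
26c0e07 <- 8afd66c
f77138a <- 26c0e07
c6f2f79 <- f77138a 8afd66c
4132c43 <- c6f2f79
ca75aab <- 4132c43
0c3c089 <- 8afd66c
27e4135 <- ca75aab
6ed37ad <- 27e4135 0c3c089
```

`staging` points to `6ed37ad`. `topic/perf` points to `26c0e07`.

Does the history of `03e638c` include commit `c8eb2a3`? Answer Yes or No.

Ancestors of 03e638c: {03e638c}.
c8eb2a3 is not in that set, so it is not an ancestor of 03e638c.

No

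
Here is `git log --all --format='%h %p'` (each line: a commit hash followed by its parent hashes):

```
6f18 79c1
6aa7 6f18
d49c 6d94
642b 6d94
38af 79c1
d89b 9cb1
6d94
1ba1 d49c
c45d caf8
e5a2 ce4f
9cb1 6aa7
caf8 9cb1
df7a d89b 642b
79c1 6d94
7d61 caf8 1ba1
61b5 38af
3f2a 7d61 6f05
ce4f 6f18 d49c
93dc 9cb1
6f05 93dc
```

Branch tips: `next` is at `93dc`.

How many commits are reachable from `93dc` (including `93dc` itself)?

6

Walking parent pointers from 93dc: reachable set = {6aa7, 6d94, 6f18, 79c1, 93dc, 9cb1}.
That is 6 commits.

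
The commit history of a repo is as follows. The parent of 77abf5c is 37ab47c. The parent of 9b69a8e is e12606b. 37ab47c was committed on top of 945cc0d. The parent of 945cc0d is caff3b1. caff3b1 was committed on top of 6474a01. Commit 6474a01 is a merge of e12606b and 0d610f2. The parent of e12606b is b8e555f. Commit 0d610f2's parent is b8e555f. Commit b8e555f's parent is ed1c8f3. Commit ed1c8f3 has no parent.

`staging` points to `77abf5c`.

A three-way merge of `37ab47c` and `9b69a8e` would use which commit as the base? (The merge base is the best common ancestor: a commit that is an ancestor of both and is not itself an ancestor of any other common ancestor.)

e12606b

Ancestors of 37ab47c: {0d610f2, 37ab47c, 6474a01, 945cc0d, b8e555f, caff3b1, e12606b, ed1c8f3}.
Ancestors of 9b69a8e: {9b69a8e, b8e555f, e12606b, ed1c8f3}.
Common ancestors: {b8e555f, e12606b, ed1c8f3}.
Among these, e12606b is not an ancestor of any other common ancestor — it is the merge base.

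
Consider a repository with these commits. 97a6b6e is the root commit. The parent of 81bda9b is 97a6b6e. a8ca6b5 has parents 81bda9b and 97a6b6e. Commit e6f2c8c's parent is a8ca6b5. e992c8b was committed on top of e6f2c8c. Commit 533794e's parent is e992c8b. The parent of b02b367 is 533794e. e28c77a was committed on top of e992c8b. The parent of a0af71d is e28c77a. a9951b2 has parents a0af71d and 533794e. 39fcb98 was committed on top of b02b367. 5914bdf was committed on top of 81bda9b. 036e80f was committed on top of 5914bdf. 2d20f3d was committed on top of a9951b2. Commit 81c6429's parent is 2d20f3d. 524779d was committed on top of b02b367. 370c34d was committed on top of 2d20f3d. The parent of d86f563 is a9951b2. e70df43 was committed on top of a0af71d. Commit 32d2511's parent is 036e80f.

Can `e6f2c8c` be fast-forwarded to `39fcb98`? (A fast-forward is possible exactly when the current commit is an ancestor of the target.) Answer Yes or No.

Yes

A fast-forward from e6f2c8c to 39fcb98 is possible iff e6f2c8c is an ancestor of 39fcb98.
Ancestors of 39fcb98: {39fcb98, 533794e, 81bda9b, 97a6b6e, a8ca6b5, b02b367, e6f2c8c, e992c8b}.
e6f2c8c is among them, so fast-forward is possible.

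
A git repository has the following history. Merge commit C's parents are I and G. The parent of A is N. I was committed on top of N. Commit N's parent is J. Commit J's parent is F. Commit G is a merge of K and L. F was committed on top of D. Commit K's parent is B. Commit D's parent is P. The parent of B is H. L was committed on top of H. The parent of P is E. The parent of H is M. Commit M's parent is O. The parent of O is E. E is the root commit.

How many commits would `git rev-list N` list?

Walking parent pointers from N: reachable set = {D, E, F, J, N, P}.
That is 6 commits.

6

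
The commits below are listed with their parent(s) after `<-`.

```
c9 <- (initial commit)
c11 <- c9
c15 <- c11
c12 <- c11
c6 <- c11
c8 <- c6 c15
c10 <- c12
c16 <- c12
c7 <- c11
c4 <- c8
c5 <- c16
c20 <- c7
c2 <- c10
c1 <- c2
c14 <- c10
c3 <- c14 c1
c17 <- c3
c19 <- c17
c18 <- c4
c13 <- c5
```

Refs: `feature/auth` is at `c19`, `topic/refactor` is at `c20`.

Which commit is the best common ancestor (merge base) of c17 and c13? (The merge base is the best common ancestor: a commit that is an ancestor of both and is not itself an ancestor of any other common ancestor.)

c12

Ancestors of c17: {c1, c10, c11, c12, c14, c17, c2, c3, c9}.
Ancestors of c13: {c11, c12, c13, c16, c5, c9}.
Common ancestors: {c11, c12, c9}.
Among these, c12 is not an ancestor of any other common ancestor — it is the merge base.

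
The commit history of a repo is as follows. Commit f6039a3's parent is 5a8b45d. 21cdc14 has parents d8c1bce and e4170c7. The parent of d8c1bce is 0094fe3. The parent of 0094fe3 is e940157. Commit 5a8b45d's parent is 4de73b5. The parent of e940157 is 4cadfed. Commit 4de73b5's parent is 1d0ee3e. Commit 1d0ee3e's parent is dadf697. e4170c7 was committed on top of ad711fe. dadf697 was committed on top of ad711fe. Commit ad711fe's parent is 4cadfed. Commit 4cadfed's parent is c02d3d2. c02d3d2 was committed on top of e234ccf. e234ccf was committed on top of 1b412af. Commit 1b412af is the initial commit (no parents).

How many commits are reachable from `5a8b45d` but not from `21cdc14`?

4

Reachable from 5a8b45d: {1b412af, 1d0ee3e, 4cadfed, 4de73b5, 5a8b45d, ad711fe, c02d3d2, dadf697, e234ccf}.
Reachable from 21cdc14: {0094fe3, 1b412af, 21cdc14, 4cadfed, ad711fe, c02d3d2, d8c1bce, e234ccf, e4170c7, e940157}.
In 5a8b45d's history but not 21cdc14's: {1d0ee3e, 4de73b5, 5a8b45d, dadf697} — 4 commits.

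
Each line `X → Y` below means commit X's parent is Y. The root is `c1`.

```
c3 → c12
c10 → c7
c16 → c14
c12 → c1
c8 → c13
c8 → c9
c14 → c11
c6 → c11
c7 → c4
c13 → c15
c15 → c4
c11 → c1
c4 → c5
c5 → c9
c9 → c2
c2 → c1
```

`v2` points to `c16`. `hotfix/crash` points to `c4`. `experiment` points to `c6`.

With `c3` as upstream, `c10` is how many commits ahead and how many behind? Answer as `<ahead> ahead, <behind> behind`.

Reachable from c10: {c1, c10, c2, c4, c5, c7, c9}.
Reachable from c3: {c1, c12, c3}.
Only in c10's history (ahead): {c10, c2, c4, c5, c7, c9} — 6.
Only in c3's history (behind): {c12, c3} — 2.

6 ahead, 2 behind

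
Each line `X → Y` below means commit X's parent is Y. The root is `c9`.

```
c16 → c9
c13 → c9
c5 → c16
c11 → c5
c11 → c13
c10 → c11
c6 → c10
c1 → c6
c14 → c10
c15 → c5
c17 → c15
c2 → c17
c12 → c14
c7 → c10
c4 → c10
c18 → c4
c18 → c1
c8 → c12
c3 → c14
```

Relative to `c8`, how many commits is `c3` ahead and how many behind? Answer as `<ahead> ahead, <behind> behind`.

Reachable from c3: {c10, c11, c13, c14, c16, c3, c5, c9}.
Reachable from c8: {c10, c11, c12, c13, c14, c16, c5, c8, c9}.
Only in c3's history (ahead): {c3} — 1.
Only in c8's history (behind): {c12, c8} — 2.

1 ahead, 2 behind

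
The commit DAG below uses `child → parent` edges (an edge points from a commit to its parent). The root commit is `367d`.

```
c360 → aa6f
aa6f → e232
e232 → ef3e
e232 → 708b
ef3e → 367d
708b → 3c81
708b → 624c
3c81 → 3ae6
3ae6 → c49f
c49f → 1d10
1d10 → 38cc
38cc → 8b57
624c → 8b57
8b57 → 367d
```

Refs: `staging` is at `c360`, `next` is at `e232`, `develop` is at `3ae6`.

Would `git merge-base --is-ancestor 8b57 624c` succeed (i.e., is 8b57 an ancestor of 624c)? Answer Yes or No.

Yes

Ancestors of 624c (commits reachable by following parents): {367d, 624c, 8b57}.
8b57 is in that set, so it is an ancestor of 624c.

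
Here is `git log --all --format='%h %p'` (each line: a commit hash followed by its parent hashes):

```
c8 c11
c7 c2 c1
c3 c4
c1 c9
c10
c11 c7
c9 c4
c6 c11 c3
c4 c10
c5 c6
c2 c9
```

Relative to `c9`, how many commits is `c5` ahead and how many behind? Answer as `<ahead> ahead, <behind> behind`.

7 ahead, 0 behind

Reachable from c5: {c1, c10, c11, c2, c3, c4, c5, c6, c7, c9}.
Reachable from c9: {c10, c4, c9}.
Only in c5's history (ahead): {c1, c11, c2, c3, c5, c6, c7} — 7.
Only in c9's history (behind): {} — 0.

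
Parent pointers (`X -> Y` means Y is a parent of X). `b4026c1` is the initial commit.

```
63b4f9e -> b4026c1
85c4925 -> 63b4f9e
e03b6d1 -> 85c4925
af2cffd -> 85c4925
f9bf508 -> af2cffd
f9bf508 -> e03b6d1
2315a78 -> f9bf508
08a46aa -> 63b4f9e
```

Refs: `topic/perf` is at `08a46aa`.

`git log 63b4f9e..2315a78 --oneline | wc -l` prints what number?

Reachable from 2315a78: {2315a78, 63b4f9e, 85c4925, af2cffd, b4026c1, e03b6d1, f9bf508}.
Reachable from 63b4f9e: {63b4f9e, b4026c1}.
In 2315a78's history but not 63b4f9e's: {2315a78, 85c4925, af2cffd, e03b6d1, f9bf508} — 5 commits.

5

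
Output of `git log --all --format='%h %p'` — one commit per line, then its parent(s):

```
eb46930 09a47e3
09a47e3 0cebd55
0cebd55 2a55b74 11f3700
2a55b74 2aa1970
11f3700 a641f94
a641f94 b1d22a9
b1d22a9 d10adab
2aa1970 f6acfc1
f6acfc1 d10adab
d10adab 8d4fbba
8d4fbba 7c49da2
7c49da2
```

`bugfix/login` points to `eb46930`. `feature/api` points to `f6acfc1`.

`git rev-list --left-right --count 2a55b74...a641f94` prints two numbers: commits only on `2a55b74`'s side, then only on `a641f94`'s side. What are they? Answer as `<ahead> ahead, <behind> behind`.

Reachable from 2a55b74: {2a55b74, 2aa1970, 7c49da2, 8d4fbba, d10adab, f6acfc1}.
Reachable from a641f94: {7c49da2, 8d4fbba, a641f94, b1d22a9, d10adab}.
Only in 2a55b74's history (ahead): {2a55b74, 2aa1970, f6acfc1} — 3.
Only in a641f94's history (behind): {a641f94, b1d22a9} — 2.

3 ahead, 2 behind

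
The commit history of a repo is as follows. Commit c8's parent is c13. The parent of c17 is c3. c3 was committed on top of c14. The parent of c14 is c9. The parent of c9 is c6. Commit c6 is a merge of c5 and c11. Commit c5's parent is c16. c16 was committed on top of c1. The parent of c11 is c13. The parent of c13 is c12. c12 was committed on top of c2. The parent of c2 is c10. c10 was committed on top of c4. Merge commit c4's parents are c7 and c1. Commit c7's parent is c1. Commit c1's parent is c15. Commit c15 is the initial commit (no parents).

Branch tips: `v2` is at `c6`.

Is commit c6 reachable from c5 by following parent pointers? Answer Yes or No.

Ancestors of c5: {c1, c15, c16, c5}.
c6 is not in that set, so it is not an ancestor of c5.

No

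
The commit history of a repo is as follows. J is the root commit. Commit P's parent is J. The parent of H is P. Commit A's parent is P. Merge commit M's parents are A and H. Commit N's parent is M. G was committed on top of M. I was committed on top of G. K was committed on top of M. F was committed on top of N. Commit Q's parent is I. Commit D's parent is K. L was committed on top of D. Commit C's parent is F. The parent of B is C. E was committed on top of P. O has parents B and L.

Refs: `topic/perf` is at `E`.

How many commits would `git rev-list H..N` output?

3

Reachable from N: {A, H, J, M, N, P}.
Reachable from H: {H, J, P}.
In N's history but not H's: {A, M, N} — 3 commits.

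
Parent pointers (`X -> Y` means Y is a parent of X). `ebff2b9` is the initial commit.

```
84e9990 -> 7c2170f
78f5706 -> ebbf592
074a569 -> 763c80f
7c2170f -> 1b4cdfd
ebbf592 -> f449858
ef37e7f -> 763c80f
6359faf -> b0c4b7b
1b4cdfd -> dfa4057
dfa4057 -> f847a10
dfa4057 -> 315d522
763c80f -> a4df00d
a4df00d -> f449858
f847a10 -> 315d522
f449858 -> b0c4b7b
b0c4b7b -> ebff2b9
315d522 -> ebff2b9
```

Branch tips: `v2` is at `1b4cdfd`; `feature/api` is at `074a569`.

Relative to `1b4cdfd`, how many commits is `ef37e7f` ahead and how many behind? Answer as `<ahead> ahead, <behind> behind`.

Reachable from ef37e7f: {763c80f, a4df00d, b0c4b7b, ebff2b9, ef37e7f, f449858}.
Reachable from 1b4cdfd: {1b4cdfd, 315d522, dfa4057, ebff2b9, f847a10}.
Only in ef37e7f's history (ahead): {763c80f, a4df00d, b0c4b7b, ef37e7f, f449858} — 5.
Only in 1b4cdfd's history (behind): {1b4cdfd, 315d522, dfa4057, f847a10} — 4.

5 ahead, 4 behind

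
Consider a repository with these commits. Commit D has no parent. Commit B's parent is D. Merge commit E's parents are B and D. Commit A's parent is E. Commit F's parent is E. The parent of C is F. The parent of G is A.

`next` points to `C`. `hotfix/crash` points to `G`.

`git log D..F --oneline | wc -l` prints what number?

Reachable from F: {B, D, E, F}.
Reachable from D: {D}.
In F's history but not D's: {B, E, F} — 3 commits.

3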